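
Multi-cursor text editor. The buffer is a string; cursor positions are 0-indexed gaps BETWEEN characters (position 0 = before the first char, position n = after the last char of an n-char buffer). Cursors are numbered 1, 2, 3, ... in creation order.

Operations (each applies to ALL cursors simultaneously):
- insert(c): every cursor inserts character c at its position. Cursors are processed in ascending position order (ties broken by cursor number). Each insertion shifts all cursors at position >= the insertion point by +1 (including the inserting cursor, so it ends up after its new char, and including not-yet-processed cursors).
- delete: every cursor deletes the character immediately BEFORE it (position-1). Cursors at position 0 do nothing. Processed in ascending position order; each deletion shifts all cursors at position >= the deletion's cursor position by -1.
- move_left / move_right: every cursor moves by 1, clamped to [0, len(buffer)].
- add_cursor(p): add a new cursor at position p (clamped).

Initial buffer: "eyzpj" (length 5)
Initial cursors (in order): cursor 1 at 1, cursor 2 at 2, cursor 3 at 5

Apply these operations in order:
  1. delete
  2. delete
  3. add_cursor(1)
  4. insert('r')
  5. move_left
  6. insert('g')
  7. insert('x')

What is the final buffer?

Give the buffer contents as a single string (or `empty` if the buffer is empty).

After op 1 (delete): buffer="zp" (len 2), cursors c1@0 c2@0 c3@2, authorship ..
After op 2 (delete): buffer="z" (len 1), cursors c1@0 c2@0 c3@1, authorship .
After op 3 (add_cursor(1)): buffer="z" (len 1), cursors c1@0 c2@0 c3@1 c4@1, authorship .
After op 4 (insert('r')): buffer="rrzrr" (len 5), cursors c1@2 c2@2 c3@5 c4@5, authorship 12.34
After op 5 (move_left): buffer="rrzrr" (len 5), cursors c1@1 c2@1 c3@4 c4@4, authorship 12.34
After op 6 (insert('g')): buffer="rggrzrggr" (len 9), cursors c1@3 c2@3 c3@8 c4@8, authorship 1122.3344
After op 7 (insert('x')): buffer="rggxxrzrggxxr" (len 13), cursors c1@5 c2@5 c3@12 c4@12, authorship 112122.334344

Answer: rggxxrzrggxxr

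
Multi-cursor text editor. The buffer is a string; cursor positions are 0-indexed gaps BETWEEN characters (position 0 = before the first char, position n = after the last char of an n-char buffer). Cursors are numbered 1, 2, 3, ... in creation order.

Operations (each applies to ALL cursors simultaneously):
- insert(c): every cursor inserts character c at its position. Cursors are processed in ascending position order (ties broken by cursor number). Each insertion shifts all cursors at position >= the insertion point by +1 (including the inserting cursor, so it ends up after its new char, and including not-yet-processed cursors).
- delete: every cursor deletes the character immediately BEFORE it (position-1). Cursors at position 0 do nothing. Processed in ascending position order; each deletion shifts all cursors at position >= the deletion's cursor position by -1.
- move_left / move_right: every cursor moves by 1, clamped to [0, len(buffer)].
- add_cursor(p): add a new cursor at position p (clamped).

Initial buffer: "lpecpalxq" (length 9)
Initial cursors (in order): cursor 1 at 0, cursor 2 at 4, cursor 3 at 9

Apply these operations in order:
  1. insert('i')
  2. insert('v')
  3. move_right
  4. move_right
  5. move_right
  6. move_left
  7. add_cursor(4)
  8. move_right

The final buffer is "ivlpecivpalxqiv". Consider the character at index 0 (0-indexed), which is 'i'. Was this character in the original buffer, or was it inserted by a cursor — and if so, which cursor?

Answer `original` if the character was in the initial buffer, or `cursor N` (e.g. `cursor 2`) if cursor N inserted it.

Answer: cursor 1

Derivation:
After op 1 (insert('i')): buffer="ilpecipalxqi" (len 12), cursors c1@1 c2@6 c3@12, authorship 1....2.....3
After op 2 (insert('v')): buffer="ivlpecivpalxqiv" (len 15), cursors c1@2 c2@8 c3@15, authorship 11....22.....33
After op 3 (move_right): buffer="ivlpecivpalxqiv" (len 15), cursors c1@3 c2@9 c3@15, authorship 11....22.....33
After op 4 (move_right): buffer="ivlpecivpalxqiv" (len 15), cursors c1@4 c2@10 c3@15, authorship 11....22.....33
After op 5 (move_right): buffer="ivlpecivpalxqiv" (len 15), cursors c1@5 c2@11 c3@15, authorship 11....22.....33
After op 6 (move_left): buffer="ivlpecivpalxqiv" (len 15), cursors c1@4 c2@10 c3@14, authorship 11....22.....33
After op 7 (add_cursor(4)): buffer="ivlpecivpalxqiv" (len 15), cursors c1@4 c4@4 c2@10 c3@14, authorship 11....22.....33
After op 8 (move_right): buffer="ivlpecivpalxqiv" (len 15), cursors c1@5 c4@5 c2@11 c3@15, authorship 11....22.....33
Authorship (.=original, N=cursor N): 1 1 . . . . 2 2 . . . . . 3 3
Index 0: author = 1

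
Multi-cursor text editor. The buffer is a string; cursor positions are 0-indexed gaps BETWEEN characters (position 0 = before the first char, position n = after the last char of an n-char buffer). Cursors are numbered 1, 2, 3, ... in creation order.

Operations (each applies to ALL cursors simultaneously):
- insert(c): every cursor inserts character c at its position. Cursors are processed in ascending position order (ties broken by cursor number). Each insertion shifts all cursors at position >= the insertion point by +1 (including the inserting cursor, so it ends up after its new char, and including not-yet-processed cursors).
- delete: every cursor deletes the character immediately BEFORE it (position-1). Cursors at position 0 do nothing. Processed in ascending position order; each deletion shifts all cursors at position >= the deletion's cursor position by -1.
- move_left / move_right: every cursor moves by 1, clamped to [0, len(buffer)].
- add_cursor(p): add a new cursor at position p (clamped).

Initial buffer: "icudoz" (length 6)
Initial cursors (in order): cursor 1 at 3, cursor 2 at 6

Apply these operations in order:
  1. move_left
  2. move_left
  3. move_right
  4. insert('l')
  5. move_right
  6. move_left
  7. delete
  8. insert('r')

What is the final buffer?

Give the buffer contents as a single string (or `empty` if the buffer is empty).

After op 1 (move_left): buffer="icudoz" (len 6), cursors c1@2 c2@5, authorship ......
After op 2 (move_left): buffer="icudoz" (len 6), cursors c1@1 c2@4, authorship ......
After op 3 (move_right): buffer="icudoz" (len 6), cursors c1@2 c2@5, authorship ......
After op 4 (insert('l')): buffer="icludolz" (len 8), cursors c1@3 c2@7, authorship ..1...2.
After op 5 (move_right): buffer="icludolz" (len 8), cursors c1@4 c2@8, authorship ..1...2.
After op 6 (move_left): buffer="icludolz" (len 8), cursors c1@3 c2@7, authorship ..1...2.
After op 7 (delete): buffer="icudoz" (len 6), cursors c1@2 c2@5, authorship ......
After op 8 (insert('r')): buffer="icrudorz" (len 8), cursors c1@3 c2@7, authorship ..1...2.

Answer: icrudorz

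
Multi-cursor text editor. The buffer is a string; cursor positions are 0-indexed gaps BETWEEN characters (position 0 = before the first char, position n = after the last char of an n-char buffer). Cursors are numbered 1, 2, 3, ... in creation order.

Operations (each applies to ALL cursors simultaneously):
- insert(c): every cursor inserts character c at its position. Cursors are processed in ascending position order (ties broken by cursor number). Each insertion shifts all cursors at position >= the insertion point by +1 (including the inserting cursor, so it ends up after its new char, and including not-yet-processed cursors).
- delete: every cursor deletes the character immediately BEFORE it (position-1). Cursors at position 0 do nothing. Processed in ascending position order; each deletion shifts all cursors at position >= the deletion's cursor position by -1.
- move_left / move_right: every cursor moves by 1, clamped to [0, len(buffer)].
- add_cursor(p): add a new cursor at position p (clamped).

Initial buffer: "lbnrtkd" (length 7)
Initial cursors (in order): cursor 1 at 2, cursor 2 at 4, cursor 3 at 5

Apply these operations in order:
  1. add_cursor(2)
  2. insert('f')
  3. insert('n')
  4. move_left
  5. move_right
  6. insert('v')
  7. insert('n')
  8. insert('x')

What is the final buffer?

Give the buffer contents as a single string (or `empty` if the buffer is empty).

Answer: lbffnnvvnnxxnrfnvnxtfnvnxkd

Derivation:
After op 1 (add_cursor(2)): buffer="lbnrtkd" (len 7), cursors c1@2 c4@2 c2@4 c3@5, authorship .......
After op 2 (insert('f')): buffer="lbffnrftfkd" (len 11), cursors c1@4 c4@4 c2@7 c3@9, authorship ..14..2.3..
After op 3 (insert('n')): buffer="lbffnnnrfntfnkd" (len 15), cursors c1@6 c4@6 c2@10 c3@13, authorship ..1414..22.33..
After op 4 (move_left): buffer="lbffnnnrfntfnkd" (len 15), cursors c1@5 c4@5 c2@9 c3@12, authorship ..1414..22.33..
After op 5 (move_right): buffer="lbffnnnrfntfnkd" (len 15), cursors c1@6 c4@6 c2@10 c3@13, authorship ..1414..22.33..
After op 6 (insert('v')): buffer="lbffnnvvnrfnvtfnvkd" (len 19), cursors c1@8 c4@8 c2@13 c3@17, authorship ..141414..222.333..
After op 7 (insert('n')): buffer="lbffnnvvnnnrfnvntfnvnkd" (len 23), cursors c1@10 c4@10 c2@16 c3@21, authorship ..14141414..2222.3333..
After op 8 (insert('x')): buffer="lbffnnvvnnxxnrfnvnxtfnvnxkd" (len 27), cursors c1@12 c4@12 c2@19 c3@25, authorship ..1414141414..22222.33333..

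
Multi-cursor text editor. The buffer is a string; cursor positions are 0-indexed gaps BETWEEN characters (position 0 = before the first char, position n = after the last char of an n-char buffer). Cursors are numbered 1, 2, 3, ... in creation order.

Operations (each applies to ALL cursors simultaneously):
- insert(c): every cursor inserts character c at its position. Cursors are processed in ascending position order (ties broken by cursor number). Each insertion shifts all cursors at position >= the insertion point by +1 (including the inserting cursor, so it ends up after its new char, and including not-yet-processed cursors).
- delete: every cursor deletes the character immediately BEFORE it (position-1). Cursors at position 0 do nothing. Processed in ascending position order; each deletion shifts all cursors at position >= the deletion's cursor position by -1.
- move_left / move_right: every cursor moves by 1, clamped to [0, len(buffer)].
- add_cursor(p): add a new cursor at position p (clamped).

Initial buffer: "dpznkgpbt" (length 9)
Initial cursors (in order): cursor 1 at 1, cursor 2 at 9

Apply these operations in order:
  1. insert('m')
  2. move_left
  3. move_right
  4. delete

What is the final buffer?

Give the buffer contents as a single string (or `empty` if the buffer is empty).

After op 1 (insert('m')): buffer="dmpznkgpbtm" (len 11), cursors c1@2 c2@11, authorship .1........2
After op 2 (move_left): buffer="dmpznkgpbtm" (len 11), cursors c1@1 c2@10, authorship .1........2
After op 3 (move_right): buffer="dmpznkgpbtm" (len 11), cursors c1@2 c2@11, authorship .1........2
After op 4 (delete): buffer="dpznkgpbt" (len 9), cursors c1@1 c2@9, authorship .........

Answer: dpznkgpbt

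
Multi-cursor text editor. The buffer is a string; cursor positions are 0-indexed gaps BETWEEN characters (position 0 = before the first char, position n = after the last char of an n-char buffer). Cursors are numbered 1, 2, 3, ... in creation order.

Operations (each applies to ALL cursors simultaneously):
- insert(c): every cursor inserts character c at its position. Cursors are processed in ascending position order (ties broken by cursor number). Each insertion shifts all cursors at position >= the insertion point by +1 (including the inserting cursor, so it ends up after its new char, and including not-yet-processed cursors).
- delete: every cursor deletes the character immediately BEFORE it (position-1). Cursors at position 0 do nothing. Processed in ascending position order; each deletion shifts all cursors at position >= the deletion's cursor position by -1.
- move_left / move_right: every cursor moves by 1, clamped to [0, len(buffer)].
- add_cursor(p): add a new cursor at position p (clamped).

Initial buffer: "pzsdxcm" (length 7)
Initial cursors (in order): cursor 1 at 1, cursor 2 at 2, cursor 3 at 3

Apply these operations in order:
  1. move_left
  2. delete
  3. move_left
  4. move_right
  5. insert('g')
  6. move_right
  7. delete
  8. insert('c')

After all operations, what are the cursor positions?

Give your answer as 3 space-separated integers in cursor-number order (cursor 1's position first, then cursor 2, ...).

Answer: 5 5 5

Derivation:
After op 1 (move_left): buffer="pzsdxcm" (len 7), cursors c1@0 c2@1 c3@2, authorship .......
After op 2 (delete): buffer="sdxcm" (len 5), cursors c1@0 c2@0 c3@0, authorship .....
After op 3 (move_left): buffer="sdxcm" (len 5), cursors c1@0 c2@0 c3@0, authorship .....
After op 4 (move_right): buffer="sdxcm" (len 5), cursors c1@1 c2@1 c3@1, authorship .....
After op 5 (insert('g')): buffer="sgggdxcm" (len 8), cursors c1@4 c2@4 c3@4, authorship .123....
After op 6 (move_right): buffer="sgggdxcm" (len 8), cursors c1@5 c2@5 c3@5, authorship .123....
After op 7 (delete): buffer="sgxcm" (len 5), cursors c1@2 c2@2 c3@2, authorship .1...
After op 8 (insert('c')): buffer="sgcccxcm" (len 8), cursors c1@5 c2@5 c3@5, authorship .1123...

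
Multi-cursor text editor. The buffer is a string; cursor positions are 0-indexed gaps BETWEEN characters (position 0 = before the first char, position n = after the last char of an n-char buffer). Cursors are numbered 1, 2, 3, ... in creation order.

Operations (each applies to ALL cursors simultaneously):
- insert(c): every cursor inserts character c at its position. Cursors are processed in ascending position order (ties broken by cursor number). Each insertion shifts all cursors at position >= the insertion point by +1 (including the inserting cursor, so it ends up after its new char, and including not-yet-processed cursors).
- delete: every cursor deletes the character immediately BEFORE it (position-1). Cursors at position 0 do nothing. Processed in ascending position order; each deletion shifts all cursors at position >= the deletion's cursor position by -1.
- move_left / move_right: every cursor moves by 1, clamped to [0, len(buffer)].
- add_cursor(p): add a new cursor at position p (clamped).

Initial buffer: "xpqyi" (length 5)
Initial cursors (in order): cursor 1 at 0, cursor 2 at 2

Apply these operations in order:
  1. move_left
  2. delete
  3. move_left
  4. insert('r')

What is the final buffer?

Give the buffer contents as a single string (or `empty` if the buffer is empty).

Answer: rrpqyi

Derivation:
After op 1 (move_left): buffer="xpqyi" (len 5), cursors c1@0 c2@1, authorship .....
After op 2 (delete): buffer="pqyi" (len 4), cursors c1@0 c2@0, authorship ....
After op 3 (move_left): buffer="pqyi" (len 4), cursors c1@0 c2@0, authorship ....
After op 4 (insert('r')): buffer="rrpqyi" (len 6), cursors c1@2 c2@2, authorship 12....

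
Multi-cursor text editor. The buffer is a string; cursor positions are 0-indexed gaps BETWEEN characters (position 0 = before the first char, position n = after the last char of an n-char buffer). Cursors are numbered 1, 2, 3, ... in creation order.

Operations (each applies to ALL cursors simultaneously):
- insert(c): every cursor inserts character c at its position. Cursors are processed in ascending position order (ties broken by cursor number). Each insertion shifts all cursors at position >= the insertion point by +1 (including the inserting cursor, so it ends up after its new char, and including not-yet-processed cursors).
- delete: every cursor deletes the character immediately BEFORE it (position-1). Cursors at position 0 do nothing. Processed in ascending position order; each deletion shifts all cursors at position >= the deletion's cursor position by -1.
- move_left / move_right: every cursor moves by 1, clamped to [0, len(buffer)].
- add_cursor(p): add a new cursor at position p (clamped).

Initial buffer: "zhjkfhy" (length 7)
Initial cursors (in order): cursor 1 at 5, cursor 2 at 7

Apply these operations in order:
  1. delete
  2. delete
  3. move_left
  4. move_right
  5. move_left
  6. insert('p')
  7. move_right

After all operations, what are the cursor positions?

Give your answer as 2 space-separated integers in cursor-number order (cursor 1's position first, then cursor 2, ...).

After op 1 (delete): buffer="zhjkh" (len 5), cursors c1@4 c2@5, authorship .....
After op 2 (delete): buffer="zhj" (len 3), cursors c1@3 c2@3, authorship ...
After op 3 (move_left): buffer="zhj" (len 3), cursors c1@2 c2@2, authorship ...
After op 4 (move_right): buffer="zhj" (len 3), cursors c1@3 c2@3, authorship ...
After op 5 (move_left): buffer="zhj" (len 3), cursors c1@2 c2@2, authorship ...
After op 6 (insert('p')): buffer="zhppj" (len 5), cursors c1@4 c2@4, authorship ..12.
After op 7 (move_right): buffer="zhppj" (len 5), cursors c1@5 c2@5, authorship ..12.

Answer: 5 5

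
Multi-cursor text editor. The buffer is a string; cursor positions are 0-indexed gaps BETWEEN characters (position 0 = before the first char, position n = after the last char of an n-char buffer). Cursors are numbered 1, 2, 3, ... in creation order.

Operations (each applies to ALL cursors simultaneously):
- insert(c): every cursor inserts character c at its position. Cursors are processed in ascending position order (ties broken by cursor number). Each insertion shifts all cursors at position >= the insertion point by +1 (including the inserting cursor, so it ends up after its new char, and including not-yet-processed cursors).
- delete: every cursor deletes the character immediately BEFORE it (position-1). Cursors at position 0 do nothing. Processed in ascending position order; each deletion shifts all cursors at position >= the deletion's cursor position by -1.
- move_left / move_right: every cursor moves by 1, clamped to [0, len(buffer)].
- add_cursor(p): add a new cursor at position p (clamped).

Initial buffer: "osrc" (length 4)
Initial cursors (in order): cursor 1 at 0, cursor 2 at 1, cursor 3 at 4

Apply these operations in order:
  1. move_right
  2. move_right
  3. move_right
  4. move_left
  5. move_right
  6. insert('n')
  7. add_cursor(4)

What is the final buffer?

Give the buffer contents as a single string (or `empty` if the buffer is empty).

After op 1 (move_right): buffer="osrc" (len 4), cursors c1@1 c2@2 c3@4, authorship ....
After op 2 (move_right): buffer="osrc" (len 4), cursors c1@2 c2@3 c3@4, authorship ....
After op 3 (move_right): buffer="osrc" (len 4), cursors c1@3 c2@4 c3@4, authorship ....
After op 4 (move_left): buffer="osrc" (len 4), cursors c1@2 c2@3 c3@3, authorship ....
After op 5 (move_right): buffer="osrc" (len 4), cursors c1@3 c2@4 c3@4, authorship ....
After op 6 (insert('n')): buffer="osrncnn" (len 7), cursors c1@4 c2@7 c3@7, authorship ...1.23
After op 7 (add_cursor(4)): buffer="osrncnn" (len 7), cursors c1@4 c4@4 c2@7 c3@7, authorship ...1.23

Answer: osrncnn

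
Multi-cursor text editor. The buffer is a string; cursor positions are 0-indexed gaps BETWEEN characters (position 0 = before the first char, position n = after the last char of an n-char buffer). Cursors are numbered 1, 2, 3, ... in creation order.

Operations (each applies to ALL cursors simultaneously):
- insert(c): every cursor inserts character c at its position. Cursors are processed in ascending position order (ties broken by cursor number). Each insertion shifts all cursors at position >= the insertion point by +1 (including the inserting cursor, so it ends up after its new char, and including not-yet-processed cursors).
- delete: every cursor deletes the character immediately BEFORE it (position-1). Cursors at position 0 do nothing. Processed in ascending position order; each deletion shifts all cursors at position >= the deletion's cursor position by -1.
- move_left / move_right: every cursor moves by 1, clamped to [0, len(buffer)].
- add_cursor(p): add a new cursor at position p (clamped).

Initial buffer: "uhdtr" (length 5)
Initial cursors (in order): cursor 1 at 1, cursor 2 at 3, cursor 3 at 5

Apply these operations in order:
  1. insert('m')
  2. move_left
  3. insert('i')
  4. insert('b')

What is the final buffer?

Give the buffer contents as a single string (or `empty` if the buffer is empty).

Answer: uibmhdibmtribm

Derivation:
After op 1 (insert('m')): buffer="umhdmtrm" (len 8), cursors c1@2 c2@5 c3@8, authorship .1..2..3
After op 2 (move_left): buffer="umhdmtrm" (len 8), cursors c1@1 c2@4 c3@7, authorship .1..2..3
After op 3 (insert('i')): buffer="uimhdimtrim" (len 11), cursors c1@2 c2@6 c3@10, authorship .11..22..33
After op 4 (insert('b')): buffer="uibmhdibmtribm" (len 14), cursors c1@3 c2@8 c3@13, authorship .111..222..333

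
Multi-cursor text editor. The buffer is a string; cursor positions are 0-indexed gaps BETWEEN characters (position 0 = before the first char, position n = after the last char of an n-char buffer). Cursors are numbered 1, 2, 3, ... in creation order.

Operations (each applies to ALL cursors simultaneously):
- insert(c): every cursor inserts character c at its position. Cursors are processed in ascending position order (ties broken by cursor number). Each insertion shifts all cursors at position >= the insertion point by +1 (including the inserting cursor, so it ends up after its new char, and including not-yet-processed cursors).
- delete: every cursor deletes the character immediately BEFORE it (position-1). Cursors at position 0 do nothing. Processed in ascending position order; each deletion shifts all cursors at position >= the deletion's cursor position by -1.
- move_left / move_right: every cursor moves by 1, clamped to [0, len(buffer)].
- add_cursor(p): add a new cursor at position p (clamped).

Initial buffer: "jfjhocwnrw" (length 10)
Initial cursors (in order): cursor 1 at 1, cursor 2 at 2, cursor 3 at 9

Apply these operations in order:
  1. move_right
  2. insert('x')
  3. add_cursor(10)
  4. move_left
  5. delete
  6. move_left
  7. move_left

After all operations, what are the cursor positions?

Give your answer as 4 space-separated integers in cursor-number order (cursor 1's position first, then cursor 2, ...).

Answer: 0 0 6 4

Derivation:
After op 1 (move_right): buffer="jfjhocwnrw" (len 10), cursors c1@2 c2@3 c3@10, authorship ..........
After op 2 (insert('x')): buffer="jfxjxhocwnrwx" (len 13), cursors c1@3 c2@5 c3@13, authorship ..1.2.......3
After op 3 (add_cursor(10)): buffer="jfxjxhocwnrwx" (len 13), cursors c1@3 c2@5 c4@10 c3@13, authorship ..1.2.......3
After op 4 (move_left): buffer="jfxjxhocwnrwx" (len 13), cursors c1@2 c2@4 c4@9 c3@12, authorship ..1.2.......3
After op 5 (delete): buffer="jxxhocnrx" (len 9), cursors c1@1 c2@2 c4@6 c3@8, authorship .12.....3
After op 6 (move_left): buffer="jxxhocnrx" (len 9), cursors c1@0 c2@1 c4@5 c3@7, authorship .12.....3
After op 7 (move_left): buffer="jxxhocnrx" (len 9), cursors c1@0 c2@0 c4@4 c3@6, authorship .12.....3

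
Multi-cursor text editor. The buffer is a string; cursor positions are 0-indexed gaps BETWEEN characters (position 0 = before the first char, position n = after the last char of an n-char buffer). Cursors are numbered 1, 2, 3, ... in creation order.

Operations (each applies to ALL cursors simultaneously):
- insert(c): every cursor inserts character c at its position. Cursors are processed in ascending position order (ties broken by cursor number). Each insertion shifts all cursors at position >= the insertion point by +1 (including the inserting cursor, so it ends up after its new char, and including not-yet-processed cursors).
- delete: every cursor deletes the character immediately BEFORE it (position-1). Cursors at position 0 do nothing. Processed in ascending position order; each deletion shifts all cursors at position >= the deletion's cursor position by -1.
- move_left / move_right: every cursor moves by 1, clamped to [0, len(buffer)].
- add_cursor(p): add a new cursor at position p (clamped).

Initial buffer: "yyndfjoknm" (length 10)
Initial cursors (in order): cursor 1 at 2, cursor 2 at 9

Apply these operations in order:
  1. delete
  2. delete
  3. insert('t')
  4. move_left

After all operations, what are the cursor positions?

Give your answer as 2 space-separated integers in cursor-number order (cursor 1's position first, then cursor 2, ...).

Answer: 0 6

Derivation:
After op 1 (delete): buffer="yndfjokm" (len 8), cursors c1@1 c2@7, authorship ........
After op 2 (delete): buffer="ndfjom" (len 6), cursors c1@0 c2@5, authorship ......
After op 3 (insert('t')): buffer="tndfjotm" (len 8), cursors c1@1 c2@7, authorship 1.....2.
After op 4 (move_left): buffer="tndfjotm" (len 8), cursors c1@0 c2@6, authorship 1.....2.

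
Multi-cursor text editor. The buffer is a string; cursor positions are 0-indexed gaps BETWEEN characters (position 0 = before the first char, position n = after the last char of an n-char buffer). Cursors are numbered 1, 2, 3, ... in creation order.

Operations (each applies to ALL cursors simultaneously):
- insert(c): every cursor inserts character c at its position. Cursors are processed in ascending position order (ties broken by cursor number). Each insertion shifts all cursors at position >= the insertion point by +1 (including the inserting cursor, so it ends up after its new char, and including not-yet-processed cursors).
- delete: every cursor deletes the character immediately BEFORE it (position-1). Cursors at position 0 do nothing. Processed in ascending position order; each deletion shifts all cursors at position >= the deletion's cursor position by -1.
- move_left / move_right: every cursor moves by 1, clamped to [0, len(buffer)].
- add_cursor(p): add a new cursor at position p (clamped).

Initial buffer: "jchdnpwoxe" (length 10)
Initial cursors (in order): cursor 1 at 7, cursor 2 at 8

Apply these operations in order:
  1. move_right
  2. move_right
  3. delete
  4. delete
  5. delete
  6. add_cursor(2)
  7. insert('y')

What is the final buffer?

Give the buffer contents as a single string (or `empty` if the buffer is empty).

After op 1 (move_right): buffer="jchdnpwoxe" (len 10), cursors c1@8 c2@9, authorship ..........
After op 2 (move_right): buffer="jchdnpwoxe" (len 10), cursors c1@9 c2@10, authorship ..........
After op 3 (delete): buffer="jchdnpwo" (len 8), cursors c1@8 c2@8, authorship ........
After op 4 (delete): buffer="jchdnp" (len 6), cursors c1@6 c2@6, authorship ......
After op 5 (delete): buffer="jchd" (len 4), cursors c1@4 c2@4, authorship ....
After op 6 (add_cursor(2)): buffer="jchd" (len 4), cursors c3@2 c1@4 c2@4, authorship ....
After op 7 (insert('y')): buffer="jcyhdyy" (len 7), cursors c3@3 c1@7 c2@7, authorship ..3..12

Answer: jcyhdyy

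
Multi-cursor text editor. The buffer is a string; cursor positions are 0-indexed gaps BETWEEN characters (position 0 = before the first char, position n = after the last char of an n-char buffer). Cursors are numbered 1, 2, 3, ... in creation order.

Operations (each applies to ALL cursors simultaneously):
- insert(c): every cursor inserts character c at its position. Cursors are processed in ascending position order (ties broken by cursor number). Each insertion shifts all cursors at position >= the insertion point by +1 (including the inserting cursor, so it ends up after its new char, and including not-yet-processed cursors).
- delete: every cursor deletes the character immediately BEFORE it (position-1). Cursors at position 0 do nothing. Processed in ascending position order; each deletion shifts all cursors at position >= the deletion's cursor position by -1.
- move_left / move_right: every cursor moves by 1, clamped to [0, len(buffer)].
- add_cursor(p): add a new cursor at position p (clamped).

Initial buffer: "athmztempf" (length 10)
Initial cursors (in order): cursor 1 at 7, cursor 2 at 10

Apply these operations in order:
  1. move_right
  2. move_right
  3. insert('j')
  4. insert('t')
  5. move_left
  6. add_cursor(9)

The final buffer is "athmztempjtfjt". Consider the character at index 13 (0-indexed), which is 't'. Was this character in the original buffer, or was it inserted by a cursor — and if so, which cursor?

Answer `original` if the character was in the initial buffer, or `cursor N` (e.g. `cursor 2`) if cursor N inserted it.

Answer: cursor 2

Derivation:
After op 1 (move_right): buffer="athmztempf" (len 10), cursors c1@8 c2@10, authorship ..........
After op 2 (move_right): buffer="athmztempf" (len 10), cursors c1@9 c2@10, authorship ..........
After op 3 (insert('j')): buffer="athmztempjfj" (len 12), cursors c1@10 c2@12, authorship .........1.2
After op 4 (insert('t')): buffer="athmztempjtfjt" (len 14), cursors c1@11 c2@14, authorship .........11.22
After op 5 (move_left): buffer="athmztempjtfjt" (len 14), cursors c1@10 c2@13, authorship .........11.22
After op 6 (add_cursor(9)): buffer="athmztempjtfjt" (len 14), cursors c3@9 c1@10 c2@13, authorship .........11.22
Authorship (.=original, N=cursor N): . . . . . . . . . 1 1 . 2 2
Index 13: author = 2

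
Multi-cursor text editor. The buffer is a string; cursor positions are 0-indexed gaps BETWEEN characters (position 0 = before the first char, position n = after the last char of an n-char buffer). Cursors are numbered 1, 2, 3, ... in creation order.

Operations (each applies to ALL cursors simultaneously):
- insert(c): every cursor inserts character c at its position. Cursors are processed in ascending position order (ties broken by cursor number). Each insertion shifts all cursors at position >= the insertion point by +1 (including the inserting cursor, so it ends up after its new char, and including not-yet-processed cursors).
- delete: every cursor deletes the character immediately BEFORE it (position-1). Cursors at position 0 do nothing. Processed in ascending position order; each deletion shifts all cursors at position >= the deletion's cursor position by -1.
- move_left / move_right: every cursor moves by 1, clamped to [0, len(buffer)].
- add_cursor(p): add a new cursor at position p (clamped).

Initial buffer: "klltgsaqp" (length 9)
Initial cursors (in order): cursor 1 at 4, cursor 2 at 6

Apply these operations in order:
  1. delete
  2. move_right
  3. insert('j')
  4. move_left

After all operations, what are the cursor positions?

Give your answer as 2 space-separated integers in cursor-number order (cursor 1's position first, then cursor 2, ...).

After op 1 (delete): buffer="kllgaqp" (len 7), cursors c1@3 c2@4, authorship .......
After op 2 (move_right): buffer="kllgaqp" (len 7), cursors c1@4 c2@5, authorship .......
After op 3 (insert('j')): buffer="kllgjajqp" (len 9), cursors c1@5 c2@7, authorship ....1.2..
After op 4 (move_left): buffer="kllgjajqp" (len 9), cursors c1@4 c2@6, authorship ....1.2..

Answer: 4 6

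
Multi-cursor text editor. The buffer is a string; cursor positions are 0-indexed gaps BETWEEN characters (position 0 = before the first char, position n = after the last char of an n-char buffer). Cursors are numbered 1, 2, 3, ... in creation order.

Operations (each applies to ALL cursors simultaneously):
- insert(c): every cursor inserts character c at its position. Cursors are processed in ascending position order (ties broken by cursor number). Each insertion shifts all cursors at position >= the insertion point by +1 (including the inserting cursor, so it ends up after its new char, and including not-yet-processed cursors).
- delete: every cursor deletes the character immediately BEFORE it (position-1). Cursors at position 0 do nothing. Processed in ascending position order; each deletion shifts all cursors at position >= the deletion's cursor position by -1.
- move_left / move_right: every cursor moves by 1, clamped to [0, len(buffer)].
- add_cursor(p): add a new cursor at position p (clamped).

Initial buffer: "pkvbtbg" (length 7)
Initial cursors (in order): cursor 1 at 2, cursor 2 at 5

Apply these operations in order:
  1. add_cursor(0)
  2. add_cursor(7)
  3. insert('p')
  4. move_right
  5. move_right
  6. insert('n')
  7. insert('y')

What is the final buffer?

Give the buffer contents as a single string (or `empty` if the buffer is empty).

Answer: ppknypvbnytpbgnypny

Derivation:
After op 1 (add_cursor(0)): buffer="pkvbtbg" (len 7), cursors c3@0 c1@2 c2@5, authorship .......
After op 2 (add_cursor(7)): buffer="pkvbtbg" (len 7), cursors c3@0 c1@2 c2@5 c4@7, authorship .......
After op 3 (insert('p')): buffer="ppkpvbtpbgp" (len 11), cursors c3@1 c1@4 c2@8 c4@11, authorship 3..1...2..4
After op 4 (move_right): buffer="ppkpvbtpbgp" (len 11), cursors c3@2 c1@5 c2@9 c4@11, authorship 3..1...2..4
After op 5 (move_right): buffer="ppkpvbtpbgp" (len 11), cursors c3@3 c1@6 c2@10 c4@11, authorship 3..1...2..4
After op 6 (insert('n')): buffer="ppknpvbntpbgnpn" (len 15), cursors c3@4 c1@8 c2@13 c4@15, authorship 3..31..1.2..244
After op 7 (insert('y')): buffer="ppknypvbnytpbgnypny" (len 19), cursors c3@5 c1@10 c2@16 c4@19, authorship 3..331..11.2..22444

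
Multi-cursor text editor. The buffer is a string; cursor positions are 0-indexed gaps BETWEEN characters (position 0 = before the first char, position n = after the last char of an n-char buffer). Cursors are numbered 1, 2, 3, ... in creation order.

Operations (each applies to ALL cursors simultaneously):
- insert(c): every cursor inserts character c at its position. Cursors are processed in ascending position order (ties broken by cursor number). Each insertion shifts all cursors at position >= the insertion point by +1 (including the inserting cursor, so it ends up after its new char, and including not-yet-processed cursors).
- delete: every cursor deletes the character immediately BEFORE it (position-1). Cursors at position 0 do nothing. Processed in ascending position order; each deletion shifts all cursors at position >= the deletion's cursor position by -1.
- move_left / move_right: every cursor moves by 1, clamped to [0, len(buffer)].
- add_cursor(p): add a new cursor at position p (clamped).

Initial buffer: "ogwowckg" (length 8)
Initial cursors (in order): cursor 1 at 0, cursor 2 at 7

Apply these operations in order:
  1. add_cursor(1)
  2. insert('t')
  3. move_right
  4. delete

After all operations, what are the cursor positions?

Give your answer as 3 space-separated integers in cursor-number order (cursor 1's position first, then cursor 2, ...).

Answer: 1 8 2

Derivation:
After op 1 (add_cursor(1)): buffer="ogwowckg" (len 8), cursors c1@0 c3@1 c2@7, authorship ........
After op 2 (insert('t')): buffer="totgwowcktg" (len 11), cursors c1@1 c3@3 c2@10, authorship 1.3......2.
After op 3 (move_right): buffer="totgwowcktg" (len 11), cursors c1@2 c3@4 c2@11, authorship 1.3......2.
After op 4 (delete): buffer="ttwowckt" (len 8), cursors c1@1 c3@2 c2@8, authorship 13.....2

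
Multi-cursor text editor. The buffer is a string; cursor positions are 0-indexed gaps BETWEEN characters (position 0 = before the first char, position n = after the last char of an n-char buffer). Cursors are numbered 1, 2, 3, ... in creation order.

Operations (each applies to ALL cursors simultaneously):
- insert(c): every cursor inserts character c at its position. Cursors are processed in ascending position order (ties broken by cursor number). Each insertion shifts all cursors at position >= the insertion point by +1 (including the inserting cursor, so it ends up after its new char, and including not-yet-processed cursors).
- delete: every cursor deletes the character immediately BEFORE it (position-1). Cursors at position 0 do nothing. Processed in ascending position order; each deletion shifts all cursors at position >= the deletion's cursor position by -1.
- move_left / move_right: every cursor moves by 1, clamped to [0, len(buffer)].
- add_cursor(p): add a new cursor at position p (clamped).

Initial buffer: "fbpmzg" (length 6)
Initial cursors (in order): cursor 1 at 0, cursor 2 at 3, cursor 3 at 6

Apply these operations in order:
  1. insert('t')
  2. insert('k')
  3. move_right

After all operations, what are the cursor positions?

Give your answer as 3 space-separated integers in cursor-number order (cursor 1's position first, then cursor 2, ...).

After op 1 (insert('t')): buffer="tfbptmzgt" (len 9), cursors c1@1 c2@5 c3@9, authorship 1...2...3
After op 2 (insert('k')): buffer="tkfbptkmzgtk" (len 12), cursors c1@2 c2@7 c3@12, authorship 11...22...33
After op 3 (move_right): buffer="tkfbptkmzgtk" (len 12), cursors c1@3 c2@8 c3@12, authorship 11...22...33

Answer: 3 8 12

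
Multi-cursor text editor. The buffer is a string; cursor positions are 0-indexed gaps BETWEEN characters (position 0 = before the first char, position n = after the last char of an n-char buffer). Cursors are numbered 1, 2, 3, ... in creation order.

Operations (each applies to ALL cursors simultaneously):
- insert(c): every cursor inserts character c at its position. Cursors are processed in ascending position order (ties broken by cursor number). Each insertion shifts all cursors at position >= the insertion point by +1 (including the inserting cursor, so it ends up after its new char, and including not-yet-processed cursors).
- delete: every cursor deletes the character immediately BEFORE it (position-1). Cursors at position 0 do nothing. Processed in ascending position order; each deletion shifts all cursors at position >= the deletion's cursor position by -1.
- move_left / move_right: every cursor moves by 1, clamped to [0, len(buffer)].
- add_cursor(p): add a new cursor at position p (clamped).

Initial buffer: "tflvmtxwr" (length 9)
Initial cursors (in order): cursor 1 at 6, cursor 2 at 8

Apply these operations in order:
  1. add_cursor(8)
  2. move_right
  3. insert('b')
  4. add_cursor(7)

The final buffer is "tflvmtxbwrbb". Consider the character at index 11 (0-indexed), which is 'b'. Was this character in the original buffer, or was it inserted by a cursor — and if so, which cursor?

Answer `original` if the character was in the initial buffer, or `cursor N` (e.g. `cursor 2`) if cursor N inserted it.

After op 1 (add_cursor(8)): buffer="tflvmtxwr" (len 9), cursors c1@6 c2@8 c3@8, authorship .........
After op 2 (move_right): buffer="tflvmtxwr" (len 9), cursors c1@7 c2@9 c3@9, authorship .........
After op 3 (insert('b')): buffer="tflvmtxbwrbb" (len 12), cursors c1@8 c2@12 c3@12, authorship .......1..23
After op 4 (add_cursor(7)): buffer="tflvmtxbwrbb" (len 12), cursors c4@7 c1@8 c2@12 c3@12, authorship .......1..23
Authorship (.=original, N=cursor N): . . . . . . . 1 . . 2 3
Index 11: author = 3

Answer: cursor 3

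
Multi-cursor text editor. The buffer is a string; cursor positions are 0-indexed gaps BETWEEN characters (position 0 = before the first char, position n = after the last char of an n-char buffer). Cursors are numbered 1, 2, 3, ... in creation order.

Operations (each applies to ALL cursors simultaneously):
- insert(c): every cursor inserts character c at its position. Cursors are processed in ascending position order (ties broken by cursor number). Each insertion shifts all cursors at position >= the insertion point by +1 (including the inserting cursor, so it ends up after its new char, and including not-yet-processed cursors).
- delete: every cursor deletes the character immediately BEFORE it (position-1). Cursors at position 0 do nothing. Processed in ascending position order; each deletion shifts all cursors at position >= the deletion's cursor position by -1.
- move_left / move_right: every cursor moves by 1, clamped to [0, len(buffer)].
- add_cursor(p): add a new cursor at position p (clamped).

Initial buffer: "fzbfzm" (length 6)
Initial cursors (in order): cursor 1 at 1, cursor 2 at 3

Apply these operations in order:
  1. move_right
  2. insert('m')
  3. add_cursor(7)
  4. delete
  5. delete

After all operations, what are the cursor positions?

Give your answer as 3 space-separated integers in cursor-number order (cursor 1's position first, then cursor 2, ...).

After op 1 (move_right): buffer="fzbfzm" (len 6), cursors c1@2 c2@4, authorship ......
After op 2 (insert('m')): buffer="fzmbfmzm" (len 8), cursors c1@3 c2@6, authorship ..1..2..
After op 3 (add_cursor(7)): buffer="fzmbfmzm" (len 8), cursors c1@3 c2@6 c3@7, authorship ..1..2..
After op 4 (delete): buffer="fzbfm" (len 5), cursors c1@2 c2@4 c3@4, authorship .....
After op 5 (delete): buffer="fm" (len 2), cursors c1@1 c2@1 c3@1, authorship ..

Answer: 1 1 1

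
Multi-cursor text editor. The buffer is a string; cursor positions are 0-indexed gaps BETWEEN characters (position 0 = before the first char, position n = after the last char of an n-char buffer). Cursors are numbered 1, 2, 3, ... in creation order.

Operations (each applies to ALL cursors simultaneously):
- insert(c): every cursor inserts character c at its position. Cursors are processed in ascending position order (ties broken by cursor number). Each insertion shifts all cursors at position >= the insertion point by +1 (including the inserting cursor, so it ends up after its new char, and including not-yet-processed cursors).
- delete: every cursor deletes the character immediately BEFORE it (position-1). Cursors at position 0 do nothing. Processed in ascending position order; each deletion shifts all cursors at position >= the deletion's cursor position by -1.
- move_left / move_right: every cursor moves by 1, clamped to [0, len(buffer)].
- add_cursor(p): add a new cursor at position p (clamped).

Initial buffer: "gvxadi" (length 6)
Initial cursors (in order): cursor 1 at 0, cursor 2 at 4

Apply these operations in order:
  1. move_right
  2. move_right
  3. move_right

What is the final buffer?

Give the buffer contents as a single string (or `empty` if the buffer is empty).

After op 1 (move_right): buffer="gvxadi" (len 6), cursors c1@1 c2@5, authorship ......
After op 2 (move_right): buffer="gvxadi" (len 6), cursors c1@2 c2@6, authorship ......
After op 3 (move_right): buffer="gvxadi" (len 6), cursors c1@3 c2@6, authorship ......

Answer: gvxadi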